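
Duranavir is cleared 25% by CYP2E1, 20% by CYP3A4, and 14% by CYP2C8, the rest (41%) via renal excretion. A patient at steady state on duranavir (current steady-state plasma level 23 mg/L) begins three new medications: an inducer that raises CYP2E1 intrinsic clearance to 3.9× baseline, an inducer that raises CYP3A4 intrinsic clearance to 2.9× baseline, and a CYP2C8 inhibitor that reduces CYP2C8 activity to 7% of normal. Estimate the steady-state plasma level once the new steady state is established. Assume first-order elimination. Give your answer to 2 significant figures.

12 mg/L

CYP2E1: 0.25 × 3.9 = 0.975
CYP3A4: 0.2 × 2.9 = 0.58
CYP2C8: 0.14 × 0.07 = 0.0098
Other: 0.41 (unchanged)
New clearance relative to baseline: 0.975 + 0.58 + 0.0098 + 0.41 = 1.9748.
Dividing the baseline by the relative clearance: 23 / 1.9748 = 12 mg/L.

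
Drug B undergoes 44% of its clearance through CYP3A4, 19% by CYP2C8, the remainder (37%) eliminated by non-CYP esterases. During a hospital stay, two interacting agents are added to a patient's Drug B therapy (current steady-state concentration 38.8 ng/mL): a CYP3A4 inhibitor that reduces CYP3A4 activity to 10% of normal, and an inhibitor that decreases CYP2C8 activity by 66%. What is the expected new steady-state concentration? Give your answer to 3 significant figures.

The CYP3A4 pathway (44% of clearance) falls to 0.1× activity: 0.44 × 0.1 = 0.044.
The CYP2C8 pathway (19% of clearance) drops to 0.34× activity: 0.19 × 0.34 = 0.0646.
Non-CYP routes (37%) are unchanged.
CL_new/CL_old = 0.044 + 0.0646 + 0.37 = 0.4786.
Dividing the baseline by the relative clearance: 38.8 / 0.4786 = 81.1 ng/mL.

81.1 ng/mL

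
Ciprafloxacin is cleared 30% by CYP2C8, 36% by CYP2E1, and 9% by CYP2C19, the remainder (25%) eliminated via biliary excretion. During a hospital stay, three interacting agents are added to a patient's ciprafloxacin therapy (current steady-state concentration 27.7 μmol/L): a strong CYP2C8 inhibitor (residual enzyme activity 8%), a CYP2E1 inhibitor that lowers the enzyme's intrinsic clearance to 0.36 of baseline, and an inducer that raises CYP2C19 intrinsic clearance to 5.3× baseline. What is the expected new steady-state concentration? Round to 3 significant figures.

The CYP2C8 pathway (30% of clearance) falls to 0.08× activity: 0.3 × 0.08 = 0.024.
The CYP2E1 pathway (36% of clearance) drops to 0.36× activity: 0.36 × 0.36 = 0.1296.
The CYP2C19 pathway (9% of clearance) rises to 5.3× activity: 0.09 × 5.3 = 0.477.
The remaining 25% of clearance is unaffected.
CL_new/CL_old = 0.024 + 0.1296 + 0.477 + 0.25 = 0.8806.
New steady-state concentration = 27.7 / 0.8806 = 31.5 μmol/L (concentration scales inversely with clearance).

31.5 μmol/L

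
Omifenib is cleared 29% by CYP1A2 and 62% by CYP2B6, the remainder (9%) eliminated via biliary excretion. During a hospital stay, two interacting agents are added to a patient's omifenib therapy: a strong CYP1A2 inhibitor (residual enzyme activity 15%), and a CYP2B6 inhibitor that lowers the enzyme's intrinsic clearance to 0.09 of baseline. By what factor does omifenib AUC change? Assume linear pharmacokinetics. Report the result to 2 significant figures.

5.3

The CYP1A2 pathway (29% of clearance) drops to 0.15× activity: 0.29 × 0.15 = 0.0435.
The CYP2B6 pathway (62% of clearance) falls to 0.09× activity: 0.62 × 0.09 = 0.0558.
Non-CYP routes (9%) are unchanged.
CL_new/CL_old = 0.0435 + 0.0558 + 0.09 = 0.1893.
AUC ∝ 1/CL: fold-change = 1 / 0.1893 = 5.3.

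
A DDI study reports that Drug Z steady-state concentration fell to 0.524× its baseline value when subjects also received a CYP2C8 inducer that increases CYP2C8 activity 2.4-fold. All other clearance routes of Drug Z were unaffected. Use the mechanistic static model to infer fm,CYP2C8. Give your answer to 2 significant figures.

0.65

Write x for the fraction cleared via CYP2C8. The observed steady-state concentration change means clearance rose to 1/0.524 = 1.908 of baseline.
Only the CYP2C8 route changed, so 1.908 = x·2.4 + (1 − x), giving x = 0.65.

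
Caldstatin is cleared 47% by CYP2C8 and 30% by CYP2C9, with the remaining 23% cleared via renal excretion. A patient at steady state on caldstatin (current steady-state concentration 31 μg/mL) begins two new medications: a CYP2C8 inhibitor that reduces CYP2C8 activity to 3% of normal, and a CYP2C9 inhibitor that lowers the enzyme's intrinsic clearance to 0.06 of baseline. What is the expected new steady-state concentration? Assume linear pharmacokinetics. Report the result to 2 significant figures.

CYP2C8: 0.47 × 0.03 = 0.0141
CYP2C9: 0.3 × 0.06 = 0.018
Other: 0.23 (unchanged)
Relative clearance = 0.0141 + 0.018 + 0.23 = 0.2621.
Dividing the baseline by the relative clearance: 31 / 0.2621 = 1.2 × 10² μg/mL.

1.2 × 10² μg/mL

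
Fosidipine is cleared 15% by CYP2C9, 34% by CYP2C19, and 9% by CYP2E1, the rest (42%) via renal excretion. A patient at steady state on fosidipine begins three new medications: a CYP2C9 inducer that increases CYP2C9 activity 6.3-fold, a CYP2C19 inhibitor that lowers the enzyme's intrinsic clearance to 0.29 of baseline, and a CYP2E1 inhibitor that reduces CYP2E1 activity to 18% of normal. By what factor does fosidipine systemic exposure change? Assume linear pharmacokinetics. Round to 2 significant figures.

The CYP2C9 pathway (15% of clearance) rises to 6.3× activity: 0.15 × 6.3 = 0.945.
The CYP2C19 pathway (34% of clearance) is reduced to 0.29× activity: 0.34 × 0.29 = 0.0986.
The CYP2E1 pathway (9% of clearance) falls to 0.18× activity: 0.09 × 0.18 = 0.0162.
Non-CYP routes (42%) are unchanged.
Relative clearance = 0.945 + 0.0986 + 0.0162 + 0.42 = 1.4798.
Systemic exposure ∝ 1/CL: fold-change = 1 / 1.4798 = 0.68.

0.68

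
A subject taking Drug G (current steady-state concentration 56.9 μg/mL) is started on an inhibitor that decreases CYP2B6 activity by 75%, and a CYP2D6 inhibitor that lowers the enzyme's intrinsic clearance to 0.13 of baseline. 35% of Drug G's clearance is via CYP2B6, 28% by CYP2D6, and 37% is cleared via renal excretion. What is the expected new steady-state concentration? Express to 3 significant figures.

The CYP2B6 pathway (35% of clearance) is reduced to 0.25× activity: 0.35 × 0.25 = 0.0875.
The CYP2D6 pathway (28% of clearance) drops to 0.13× activity: 0.28 × 0.13 = 0.0364.
The remaining 37% of clearance is unaffected.
Relative clearance = 0.0875 + 0.0364 + 0.37 = 0.4939.
Steady-state concentration ∝ 1/CL: new value = 56.9 / 0.4939 = 115 μg/mL.

115 μg/mL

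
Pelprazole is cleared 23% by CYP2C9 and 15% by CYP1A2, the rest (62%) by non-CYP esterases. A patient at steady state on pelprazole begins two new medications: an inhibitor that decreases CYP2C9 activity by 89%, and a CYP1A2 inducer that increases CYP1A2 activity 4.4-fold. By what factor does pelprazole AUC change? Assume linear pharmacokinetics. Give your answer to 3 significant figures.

0.766

The CYP2C9 pathway (23% of clearance) is reduced to 0.11× activity: 0.23 × 0.11 = 0.0253.
The CYP1A2 pathway (15% of clearance) rises to 4.4× activity: 0.15 × 4.4 = 0.66.
The remaining 62% of clearance is unaffected.
Relative clearance = 0.0253 + 0.66 + 0.62 = 1.3053.
AUC ∝ 1/CL: fold-change = 1 / 1.3053 = 0.766.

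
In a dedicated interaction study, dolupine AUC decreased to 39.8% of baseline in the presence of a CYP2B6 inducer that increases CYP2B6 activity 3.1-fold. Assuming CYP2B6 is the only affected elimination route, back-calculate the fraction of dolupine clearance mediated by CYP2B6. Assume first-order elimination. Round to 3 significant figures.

Call the CYP2B6 fraction fm. After the interaction, CL_new/CL_old = fm × 3.1 + (1 − fm).
AUC ratio = 1 / (new CL fraction), so new CL fraction = 1 / 0.398 = 2.513.
fm × 3.1 + 1 − fm = 2.513  ⇒  fm × (3.1 − 1) = 1.513  ⇒  fm = 0.720.

0.720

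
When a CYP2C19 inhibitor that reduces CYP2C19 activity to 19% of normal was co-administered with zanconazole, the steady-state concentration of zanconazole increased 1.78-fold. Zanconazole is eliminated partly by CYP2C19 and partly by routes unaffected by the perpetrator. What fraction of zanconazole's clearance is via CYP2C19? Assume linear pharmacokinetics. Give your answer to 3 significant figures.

CL'/CL = 1 / 1.78 = 0.5618
0.19·fm + (1 − fm) = 0.5618
fm = (0.5618 − 1) / (0.19 − 1) = 0.541

0.541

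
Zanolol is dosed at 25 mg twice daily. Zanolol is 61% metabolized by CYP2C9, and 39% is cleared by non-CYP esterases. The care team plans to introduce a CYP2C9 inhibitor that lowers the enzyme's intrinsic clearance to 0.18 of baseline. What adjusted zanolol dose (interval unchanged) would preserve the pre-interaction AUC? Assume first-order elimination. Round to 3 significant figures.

The CYP2C9 pathway (61% of clearance) falls to 0.18× activity: 0.61 × 0.18 = 0.1098.
The remaining 39% of clearance is unaffected.
Relative clearance = 0.1098 + 0.39 = 0.4998.
To maintain the same steady-state level, dose must scale with clearance: new dose = 25 × 0.4998 = 12.5 mg.

12.5 mg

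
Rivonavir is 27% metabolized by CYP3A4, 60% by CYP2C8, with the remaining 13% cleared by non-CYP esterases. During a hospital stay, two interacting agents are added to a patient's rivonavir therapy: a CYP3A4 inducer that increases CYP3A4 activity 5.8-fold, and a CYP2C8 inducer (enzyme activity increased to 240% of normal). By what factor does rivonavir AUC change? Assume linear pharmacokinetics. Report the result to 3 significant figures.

0.319

The CYP3A4 pathway (27% of clearance) increases to 5.8× activity: 0.27 × 5.8 = 1.566.
The CYP2C8 pathway (60% of clearance) increases to 2.4× activity: 0.6 × 2.4 = 1.44.
The remaining 13% of clearance is unaffected.
CL_new/CL_old = 1.566 + 1.44 + 0.13 = 3.136.
Because AUC varies inversely with clearance, the combined effect is 1 / 3.136 = 0.319.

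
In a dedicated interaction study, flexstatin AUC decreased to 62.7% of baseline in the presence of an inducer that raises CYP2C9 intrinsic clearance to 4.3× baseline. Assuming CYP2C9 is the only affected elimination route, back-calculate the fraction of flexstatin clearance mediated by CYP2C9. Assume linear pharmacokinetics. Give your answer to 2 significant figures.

0.18

Write x for the fraction cleared via CYP2C9. The observed AUC change means clearance rose to 1/0.627 = 1.595 of baseline.
Setting x·4.3 + (1 − x) = 1.595 and solving: x = (1.595 − 1)/(4.3 − 1) = 0.18.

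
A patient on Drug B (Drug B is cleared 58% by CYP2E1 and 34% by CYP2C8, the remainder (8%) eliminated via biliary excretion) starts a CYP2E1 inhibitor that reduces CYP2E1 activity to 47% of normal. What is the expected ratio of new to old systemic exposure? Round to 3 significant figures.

1.44

CYP2E1: 0.58 × 0.47 = 0.2726
CYP2C8: 0.34 (unchanged)
Other: 0.08 (unchanged)
CL_new/CL_old = 0.2726 + 0.34 + 0.08 = 0.6926.
Systemic exposure is inversely proportional to clearance, so the fold-change is 1 / 0.6926 = 1.44.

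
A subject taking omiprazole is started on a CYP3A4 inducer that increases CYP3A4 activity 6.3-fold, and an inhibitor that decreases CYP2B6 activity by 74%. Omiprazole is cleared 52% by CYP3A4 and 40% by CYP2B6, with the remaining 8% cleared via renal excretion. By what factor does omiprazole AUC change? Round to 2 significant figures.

The CYP3A4 pathway (52% of clearance) rises to 6.3× activity: 0.52 × 6.3 = 3.276.
The CYP2B6 pathway (40% of clearance) drops to 0.26× activity: 0.4 × 0.26 = 0.104.
Non-CYP routes (8%) are unchanged.
CL_new/CL_old = 3.276 + 0.104 + 0.08 = 3.46.
AUC ∝ 1/CL: fold-change = 1 / 3.46 = 0.29.

0.29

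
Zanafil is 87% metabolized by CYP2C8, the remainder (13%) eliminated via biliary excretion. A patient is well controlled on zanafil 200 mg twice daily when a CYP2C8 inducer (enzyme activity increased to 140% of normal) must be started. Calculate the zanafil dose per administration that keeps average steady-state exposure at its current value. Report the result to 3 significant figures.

The CYP2C8 pathway (87% of clearance) increases to 1.4× activity: 0.87 × 1.4 = 1.218.
Non-CYP routes (13%) are unchanged.
New clearance relative to baseline: 1.218 + 0.13 = 1.348.
Exposure is unchanged when dose changes in proportion to clearance. New dose = 200 mg × 1.348 = 270 mg.

270 mg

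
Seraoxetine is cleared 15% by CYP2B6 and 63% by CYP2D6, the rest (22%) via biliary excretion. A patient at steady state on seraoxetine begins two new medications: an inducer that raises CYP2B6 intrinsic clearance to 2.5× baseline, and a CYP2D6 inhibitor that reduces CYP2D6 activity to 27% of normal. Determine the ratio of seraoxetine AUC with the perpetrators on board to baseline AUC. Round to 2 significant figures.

1.3

The CYP2B6 pathway (15% of clearance) is boosted to 2.5× activity: 0.15 × 2.5 = 0.375.
The CYP2D6 pathway (63% of clearance) is reduced to 0.27× activity: 0.63 × 0.27 = 0.1701.
Non-CYP routes (22%) are unchanged.
New clearance relative to baseline: 0.375 + 0.1701 + 0.22 = 0.7651.
Because AUC varies inversely with clearance, the combined effect is 1 / 0.7651 = 1.3.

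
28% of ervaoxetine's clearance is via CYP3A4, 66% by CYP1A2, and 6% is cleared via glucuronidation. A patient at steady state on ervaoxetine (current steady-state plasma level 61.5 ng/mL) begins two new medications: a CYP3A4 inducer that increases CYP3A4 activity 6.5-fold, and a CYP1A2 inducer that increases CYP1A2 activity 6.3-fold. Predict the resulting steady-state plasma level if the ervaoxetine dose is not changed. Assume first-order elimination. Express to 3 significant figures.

The CYP3A4 pathway (28% of clearance) rises to 6.5× activity: 0.28 × 6.5 = 1.82.
The CYP1A2 pathway (66% of clearance) increases to 6.3× activity: 0.66 × 6.3 = 4.158.
Non-CYP routes (6%) are unchanged.
CL_new/CL_old = 1.82 + 4.158 + 0.06 = 6.038.
Steady-state plasma level ∝ 1/CL: new value = 61.5 / 6.038 = 10.2 ng/mL.

10.2 ng/mL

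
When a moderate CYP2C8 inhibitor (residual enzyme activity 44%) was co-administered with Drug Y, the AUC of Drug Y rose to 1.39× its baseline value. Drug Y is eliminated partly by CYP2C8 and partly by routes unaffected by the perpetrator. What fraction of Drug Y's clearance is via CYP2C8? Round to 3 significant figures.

Write x for the fraction cleared via CYP2C8. The observed AUC change means clearance fell to 1/1.39 = 0.7194 of baseline.
Only the CYP2C8 route changed, so 0.7194 = x·0.44 + (1 − x), giving x = 0.501.

0.501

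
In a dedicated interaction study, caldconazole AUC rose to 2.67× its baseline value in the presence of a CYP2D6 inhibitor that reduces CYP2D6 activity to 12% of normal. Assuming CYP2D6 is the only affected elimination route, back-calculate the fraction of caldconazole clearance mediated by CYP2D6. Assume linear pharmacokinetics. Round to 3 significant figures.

0.711

CL'/CL = 1 / 2.67 = 0.3745
0.12·fm + (1 − fm) = 0.3745
fm = (0.3745 − 1) / (0.12 − 1) = 0.711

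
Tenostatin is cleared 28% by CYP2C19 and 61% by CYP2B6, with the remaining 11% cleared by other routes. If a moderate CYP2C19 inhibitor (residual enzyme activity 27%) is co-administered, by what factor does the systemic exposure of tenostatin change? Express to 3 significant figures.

The CYP2C19 pathway (28% of clearance) is reduced to 0.27× activity: 0.28 × 0.27 = 0.0756.
CYP2B6 (61%) and the residual 11% are unaffected.
CL_new/CL_old = 0.0756 + 0.61 + 0.11 = 0.7956.
Systemic exposure is inversely proportional to clearance, so the fold-change is 1 / 0.7956 = 1.26.

1.26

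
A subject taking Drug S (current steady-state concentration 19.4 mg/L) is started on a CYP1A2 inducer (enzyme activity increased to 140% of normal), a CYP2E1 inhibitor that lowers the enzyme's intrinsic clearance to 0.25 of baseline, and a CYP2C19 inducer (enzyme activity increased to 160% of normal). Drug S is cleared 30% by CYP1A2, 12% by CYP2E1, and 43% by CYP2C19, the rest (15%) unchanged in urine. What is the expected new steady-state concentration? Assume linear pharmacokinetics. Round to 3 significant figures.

The CYP1A2 pathway (30% of clearance) is boosted to 1.4× activity: 0.3 × 1.4 = 0.42.
The CYP2E1 pathway (12% of clearance) falls to 0.25× activity: 0.12 × 0.25 = 0.03.
The CYP2C19 pathway (43% of clearance) rises to 1.6× activity: 0.43 × 1.6 = 0.688.
Non-CYP routes (15%) are unchanged.
New clearance relative to baseline: 0.42 + 0.03 + 0.688 + 0.15 = 1.288.
New steady-state concentration = 19.4 / 1.288 = 15.1 mg/L (concentration scales inversely with clearance).

15.1 mg/L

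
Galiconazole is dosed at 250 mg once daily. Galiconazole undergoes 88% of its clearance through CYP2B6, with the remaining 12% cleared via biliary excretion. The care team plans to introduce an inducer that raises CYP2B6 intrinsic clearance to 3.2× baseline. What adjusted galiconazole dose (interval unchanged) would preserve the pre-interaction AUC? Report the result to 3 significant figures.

The CYP2B6 pathway (88% of clearance) increases to 3.2× activity: 0.88 × 3.2 = 2.816.
The remaining 12% of clearance is unaffected.
CL_new/CL_old = 2.816 + 0.12 = 2.936.
To maintain the same steady-state level, dose must scale with clearance: new dose = 250 × 2.936 = 734 mg.

734 mg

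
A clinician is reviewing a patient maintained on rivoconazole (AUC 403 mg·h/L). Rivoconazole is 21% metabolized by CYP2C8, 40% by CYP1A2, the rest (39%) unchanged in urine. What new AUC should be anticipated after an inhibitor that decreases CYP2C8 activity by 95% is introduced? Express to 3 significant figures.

The CYP2C8 pathway (21% of clearance) falls to 0.05× activity: 0.21 × 0.05 = 0.0105.
CYP1A2 (40%) and the residual 39% are unaffected.
New clearance relative to baseline: 0.0105 + 0.4 + 0.39 = 0.8005.
AUC ∝ 1/CL, so new value = 403 / 0.8005 = 503 mg·h/L.

503 mg·h/L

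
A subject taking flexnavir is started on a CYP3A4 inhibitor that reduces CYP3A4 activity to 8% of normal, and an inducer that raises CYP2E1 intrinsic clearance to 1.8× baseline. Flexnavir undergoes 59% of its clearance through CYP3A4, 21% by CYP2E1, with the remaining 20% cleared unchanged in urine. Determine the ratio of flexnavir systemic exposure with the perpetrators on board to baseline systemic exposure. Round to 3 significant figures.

CYP3A4: 0.59 × 0.08 = 0.0472
CYP2E1: 0.21 × 1.8 = 0.378
Other: 0.2 (unchanged)
CL_new/CL_old = 0.0472 + 0.378 + 0.2 = 0.6252.
Net systemic exposure ratio = 1 / 0.6252 = 1.60.

1.60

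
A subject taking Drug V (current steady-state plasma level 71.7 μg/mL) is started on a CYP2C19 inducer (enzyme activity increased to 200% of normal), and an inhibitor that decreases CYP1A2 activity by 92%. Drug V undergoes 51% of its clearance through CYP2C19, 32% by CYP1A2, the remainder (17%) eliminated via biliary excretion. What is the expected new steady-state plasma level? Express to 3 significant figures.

The CYP2C19 pathway (51% of clearance) rises to 2× activity: 0.51 × 2 = 1.02.
The CYP1A2 pathway (32% of clearance) falls to 0.08× activity: 0.32 × 0.08 = 0.0256.
Non-CYP routes (17%) are unchanged.
CL_new/CL_old = 1.02 + 0.0256 + 0.17 = 1.2156.
Steady-state plasma level ∝ 1/CL: new value = 71.7 / 1.2156 = 59.0 μg/mL.

59.0 μg/mL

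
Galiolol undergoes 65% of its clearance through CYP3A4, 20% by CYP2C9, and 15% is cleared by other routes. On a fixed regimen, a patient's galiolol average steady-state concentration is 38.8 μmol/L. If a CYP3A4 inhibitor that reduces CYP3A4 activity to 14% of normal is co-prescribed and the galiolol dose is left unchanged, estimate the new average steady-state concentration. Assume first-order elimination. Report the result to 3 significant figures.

The CYP3A4 pathway (65% of clearance) is reduced to 0.14× activity: 0.65 × 0.14 = 0.091.
CYP2C9 (20%) and the residual 15% are unaffected.
New clearance relative to baseline: 0.091 + 0.2 + 0.15 = 0.441.
With dosing unchanged, average steady-state concentration scales as 1/CL: 38.8 / 0.441 = 88.0 μmol/L.

88.0 μmol/L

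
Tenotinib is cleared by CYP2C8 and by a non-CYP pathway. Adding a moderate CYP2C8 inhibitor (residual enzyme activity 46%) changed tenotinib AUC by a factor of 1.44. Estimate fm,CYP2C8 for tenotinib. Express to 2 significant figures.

Let fm be the CYP2C8 fraction. New clearance relative to baseline = fm × 0.46 + (1 − fm).
AUC ratio = 1 / (new CL fraction), so new CL fraction = 1 / 1.44 = 0.6944.
fm × 0.46 + 1 − fm = 0.6944  ⇒  fm × (0.46 − 1) = −0.3056  ⇒  fm = 0.57.

0.57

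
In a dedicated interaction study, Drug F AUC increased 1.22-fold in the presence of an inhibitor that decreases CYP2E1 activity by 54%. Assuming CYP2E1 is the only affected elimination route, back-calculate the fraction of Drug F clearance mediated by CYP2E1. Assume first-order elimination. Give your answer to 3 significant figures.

Let x = fm,CYP2E1. Because AUC ∝ 1/CL, relative clearance fell to 1/1.22 = 0.8197.
Setting x·0.46 + (1 − x) = 0.8197 and solving: x = (0.8197 − 1)/(0.46 − 1) = 0.334.

0.334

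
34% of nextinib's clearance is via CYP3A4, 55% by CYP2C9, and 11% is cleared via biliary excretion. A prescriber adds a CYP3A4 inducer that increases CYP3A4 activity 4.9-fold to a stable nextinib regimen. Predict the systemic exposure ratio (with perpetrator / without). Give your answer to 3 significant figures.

The CYP3A4 pathway (34% of clearance) increases to 4.9× activity: 0.34 × 4.9 = 1.666.
CYP2C9 (55%) and the residual 11% are unaffected.
CL_new/CL_old = 1.666 + 0.55 + 0.11 = 2.326.
Systemic exposure ratio = CL_old/CL_new = 1 / 2.326 = 0.430.

0.430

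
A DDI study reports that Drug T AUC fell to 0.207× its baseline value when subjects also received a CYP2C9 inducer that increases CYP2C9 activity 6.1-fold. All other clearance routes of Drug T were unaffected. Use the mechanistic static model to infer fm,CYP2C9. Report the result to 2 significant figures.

0.75

Write x for the fraction cleared via CYP2C9. The observed AUC change means clearance rose to 1/0.207 = 4.831 of baseline.
Only the CYP2C9 route changed, so 4.831 = x·6.1 + (1 − x), giving x = 0.75.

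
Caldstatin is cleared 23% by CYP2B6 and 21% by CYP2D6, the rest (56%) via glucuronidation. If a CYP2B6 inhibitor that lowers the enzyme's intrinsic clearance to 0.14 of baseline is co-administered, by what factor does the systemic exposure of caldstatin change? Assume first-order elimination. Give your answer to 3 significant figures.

The CYP2B6 pathway (23% of clearance) is reduced to 0.14× activity: 0.23 × 0.14 = 0.0322.
CYP2D6 (21%) and the residual 56% are unaffected.
CL_new/CL_old = 0.0322 + 0.21 + 0.56 = 0.8022.
Since systemic exposure ∝ 1/CL, the ratio is 1 / 0.8022 = 1.25.

1.25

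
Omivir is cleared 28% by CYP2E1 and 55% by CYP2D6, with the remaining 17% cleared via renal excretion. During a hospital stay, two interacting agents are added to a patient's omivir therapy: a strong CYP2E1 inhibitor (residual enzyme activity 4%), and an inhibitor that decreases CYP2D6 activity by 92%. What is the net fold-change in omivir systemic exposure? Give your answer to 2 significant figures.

CYP2E1: 0.28 × 0.04 = 0.0112
CYP2D6: 0.55 × 0.08 = 0.044
Other: 0.17 (unchanged)
CL_new/CL_old = 0.0112 + 0.044 + 0.17 = 0.2252.
Net systemic exposure ratio = 1 / 0.2252 = 4.4.

4.4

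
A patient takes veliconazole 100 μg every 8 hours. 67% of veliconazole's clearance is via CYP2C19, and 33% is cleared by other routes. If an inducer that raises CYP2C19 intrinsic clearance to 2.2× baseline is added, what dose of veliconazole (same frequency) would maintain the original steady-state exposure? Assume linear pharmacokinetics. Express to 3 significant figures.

180 μg

The CYP2C19 pathway (67% of clearance) is boosted to 2.2× activity: 0.67 × 2.2 = 1.474.
Non-CYP routes (33%) are unchanged.
CL_new/CL_old = 1.474 + 0.33 = 1.804.
To maintain the same steady-state level, dose must scale with clearance: new dose = 100 × 1.804 = 180 μg.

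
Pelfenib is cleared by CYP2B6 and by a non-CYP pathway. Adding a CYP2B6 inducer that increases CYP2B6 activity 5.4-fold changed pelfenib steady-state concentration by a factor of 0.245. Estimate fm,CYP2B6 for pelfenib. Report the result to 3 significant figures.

0.700

Let x = fm,CYP2B6. Because steady-state concentration ∝ 1/CL, relative clearance rose to 1/0.245 = 4.082.
Only the CYP2B6 route changed, so 4.082 = x·5.4 + (1 − x), giving x = 0.700.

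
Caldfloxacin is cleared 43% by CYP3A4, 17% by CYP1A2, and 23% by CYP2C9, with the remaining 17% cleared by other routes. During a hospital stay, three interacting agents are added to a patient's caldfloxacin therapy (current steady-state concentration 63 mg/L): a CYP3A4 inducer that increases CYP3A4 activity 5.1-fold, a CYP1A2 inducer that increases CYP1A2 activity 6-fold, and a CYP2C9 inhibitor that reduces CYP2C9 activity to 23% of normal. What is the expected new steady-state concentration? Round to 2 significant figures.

The CYP3A4 pathway (43% of clearance) is boosted to 5.1× activity: 0.43 × 5.1 = 2.193.
The CYP1A2 pathway (17% of clearance) increases to 6× activity: 0.17 × 6 = 1.02.
The CYP2C9 pathway (23% of clearance) falls to 0.23× activity: 0.23 × 0.23 = 0.0529.
Non-CYP routes (17%) are unchanged.
New clearance relative to baseline: 2.193 + 1.02 + 0.0529 + 0.17 = 3.4359.
Dividing the baseline by the relative clearance: 63 / 3.4359 = 18 mg/L.

18 mg/L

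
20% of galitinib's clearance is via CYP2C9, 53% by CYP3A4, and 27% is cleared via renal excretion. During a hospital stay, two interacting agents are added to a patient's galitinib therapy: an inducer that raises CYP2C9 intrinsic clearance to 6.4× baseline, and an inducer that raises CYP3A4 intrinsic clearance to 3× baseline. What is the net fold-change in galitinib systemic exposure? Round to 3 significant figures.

0.318

The CYP2C9 pathway (20% of clearance) rises to 6.4× activity: 0.2 × 6.4 = 1.28.
The CYP3A4 pathway (53% of clearance) increases to 3× activity: 0.53 × 3 = 1.59.
The remaining 27% of clearance is unaffected.
CL_new/CL_old = 1.28 + 1.59 + 0.27 = 3.14.
Systemic exposure ∝ 1/CL: fold-change = 1 / 3.14 = 0.318.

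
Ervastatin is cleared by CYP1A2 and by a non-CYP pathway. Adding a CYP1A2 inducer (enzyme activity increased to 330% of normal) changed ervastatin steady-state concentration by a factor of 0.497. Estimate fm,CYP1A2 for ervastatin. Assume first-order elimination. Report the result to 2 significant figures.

0.44

Let fm be the CYP1A2 fraction. New clearance relative to baseline = fm × 3.3 + (1 − fm).
Steady-state concentration ratio = 1 / (new CL fraction), so new CL fraction = 1 / 0.497 = 2.012.
fm × 3.3 + 1 − fm = 2.012  ⇒  fm × (3.3 − 1) = 1.012  ⇒  fm = 0.44.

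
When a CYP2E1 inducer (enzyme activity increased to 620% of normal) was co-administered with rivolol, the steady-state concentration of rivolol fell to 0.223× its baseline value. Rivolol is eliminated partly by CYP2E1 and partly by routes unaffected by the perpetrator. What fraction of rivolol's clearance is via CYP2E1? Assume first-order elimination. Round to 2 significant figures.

0.67

Write x for the fraction cleared via CYP2E1. The observed steady-state concentration change means clearance rose to 1/0.223 = 4.484 of baseline.
Only the CYP2E1 route changed, so 4.484 = x·6.2 + (1 − x), giving x = 0.67.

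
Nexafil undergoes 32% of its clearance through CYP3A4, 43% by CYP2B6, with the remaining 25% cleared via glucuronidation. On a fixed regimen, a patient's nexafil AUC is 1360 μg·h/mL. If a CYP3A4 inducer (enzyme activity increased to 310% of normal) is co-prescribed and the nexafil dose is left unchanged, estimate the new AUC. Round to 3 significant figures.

CYP3A4: 0.32 × 3.1 = 0.992
CYP2B6: 0.43 (unchanged)
Other: 0.25 (unchanged)
New clearance relative to baseline: 0.992 + 0.43 + 0.25 = 1.672.
New AUC = baseline ÷ relative clearance = 1360 / 1.672 = 813 μg·h/mL.

813 μg·h/mL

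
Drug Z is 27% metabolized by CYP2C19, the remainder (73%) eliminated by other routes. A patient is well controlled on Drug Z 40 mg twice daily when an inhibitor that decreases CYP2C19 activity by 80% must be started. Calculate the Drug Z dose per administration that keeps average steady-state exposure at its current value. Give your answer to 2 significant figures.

The CYP2C19 pathway (27% of clearance) falls to 0.2× activity: 0.27 × 0.2 = 0.054.
Non-CYP routes (73%) are unchanged.
New clearance relative to baseline: 0.054 + 0.73 = 0.784.
To maintain the same steady-state level, dose must scale with clearance: new dose = 40 × 0.784 = 31 mg.

31 mg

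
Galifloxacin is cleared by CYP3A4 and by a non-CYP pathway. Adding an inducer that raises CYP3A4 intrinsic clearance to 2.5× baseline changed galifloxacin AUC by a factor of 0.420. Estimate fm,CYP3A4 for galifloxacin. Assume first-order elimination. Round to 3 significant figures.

0.921

Let x = fm,CYP3A4. Because AUC ∝ 1/CL, relative clearance rose to 1/0.420 = 2.381.
Setting x·2.5 + (1 − x) = 2.381 and solving: x = (2.381 − 1)/(2.5 − 1) = 0.921.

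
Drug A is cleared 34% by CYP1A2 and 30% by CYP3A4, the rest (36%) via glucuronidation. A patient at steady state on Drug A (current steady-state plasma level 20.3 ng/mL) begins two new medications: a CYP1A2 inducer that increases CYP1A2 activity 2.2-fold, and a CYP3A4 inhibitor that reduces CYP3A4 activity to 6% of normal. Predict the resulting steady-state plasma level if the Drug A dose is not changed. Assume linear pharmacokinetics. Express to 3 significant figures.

The CYP1A2 pathway (34% of clearance) is boosted to 2.2× activity: 0.34 × 2.2 = 0.748.
The CYP3A4 pathway (30% of clearance) falls to 0.06× activity: 0.3 × 0.06 = 0.018.
The remaining 36% of clearance is unaffected.
CL_new/CL_old = 0.748 + 0.018 + 0.36 = 1.126.
New steady-state plasma level = 20.3 / 1.126 = 18.0 ng/mL (concentration scales inversely with clearance).

18.0 ng/mL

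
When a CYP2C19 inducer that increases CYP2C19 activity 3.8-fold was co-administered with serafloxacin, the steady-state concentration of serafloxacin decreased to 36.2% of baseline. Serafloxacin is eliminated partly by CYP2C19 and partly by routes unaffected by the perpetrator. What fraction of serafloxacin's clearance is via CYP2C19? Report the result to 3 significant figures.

Call the CYP2C19 fraction fm. After the interaction, CL_new/CL_old = fm × 3.8 + (1 − fm).
Steady-state concentration ratio = 1 / (new CL fraction), so new CL fraction = 1 / 0.362 = 2.762.
fm × 3.8 + 1 − fm = 2.762  ⇒  fm × (3.8 − 1) = 1.762  ⇒  fm = 0.629.

0.629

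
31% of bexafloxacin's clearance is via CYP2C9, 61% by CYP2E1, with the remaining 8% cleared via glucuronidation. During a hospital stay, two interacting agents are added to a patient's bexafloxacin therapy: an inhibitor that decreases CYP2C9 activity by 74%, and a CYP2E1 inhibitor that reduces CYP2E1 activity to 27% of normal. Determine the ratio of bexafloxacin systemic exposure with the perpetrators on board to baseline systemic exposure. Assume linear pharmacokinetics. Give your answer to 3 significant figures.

3.07

The CYP2C9 pathway (31% of clearance) falls to 0.26× activity: 0.31 × 0.26 = 0.0806.
The CYP2E1 pathway (61% of clearance) falls to 0.27× activity: 0.61 × 0.27 = 0.1647.
Non-CYP routes (8%) are unchanged.
New clearance relative to baseline: 0.0806 + 0.1647 + 0.08 = 0.3253.
Because systemic exposure varies inversely with clearance, the combined effect is 1 / 0.3253 = 3.07.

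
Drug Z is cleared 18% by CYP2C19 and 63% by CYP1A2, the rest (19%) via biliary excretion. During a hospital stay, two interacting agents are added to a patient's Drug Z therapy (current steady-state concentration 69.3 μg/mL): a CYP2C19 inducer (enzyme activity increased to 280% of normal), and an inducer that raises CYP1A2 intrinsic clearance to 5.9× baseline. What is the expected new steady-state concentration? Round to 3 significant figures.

The CYP2C19 pathway (18% of clearance) increases to 2.8× activity: 0.18 × 2.8 = 0.504.
The CYP1A2 pathway (63% of clearance) rises to 5.9× activity: 0.63 × 5.9 = 3.717.
The remaining 19% of clearance is unaffected.
New clearance relative to baseline: 0.504 + 3.717 + 0.19 = 4.411.
New steady-state concentration = 69.3 / 4.411 = 15.7 μg/mL (concentration scales inversely with clearance).

15.7 μg/mL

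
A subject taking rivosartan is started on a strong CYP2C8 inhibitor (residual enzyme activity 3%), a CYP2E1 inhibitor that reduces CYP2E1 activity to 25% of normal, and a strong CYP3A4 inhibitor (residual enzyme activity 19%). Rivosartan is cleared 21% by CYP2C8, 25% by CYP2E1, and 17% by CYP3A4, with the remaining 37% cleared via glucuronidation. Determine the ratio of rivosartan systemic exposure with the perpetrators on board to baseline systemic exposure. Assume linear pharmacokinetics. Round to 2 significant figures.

2.1

CYP2C8: 0.21 × 0.03 = 0.0063
CYP2E1: 0.25 × 0.25 = 0.0625
CYP3A4: 0.17 × 0.19 = 0.0323
Other: 0.37 (unchanged)
CL_new/CL_old = 0.0063 + 0.0625 + 0.0323 + 0.37 = 0.4711.
Because systemic exposure varies inversely with clearance, the combined effect is 1 / 0.4711 = 2.1.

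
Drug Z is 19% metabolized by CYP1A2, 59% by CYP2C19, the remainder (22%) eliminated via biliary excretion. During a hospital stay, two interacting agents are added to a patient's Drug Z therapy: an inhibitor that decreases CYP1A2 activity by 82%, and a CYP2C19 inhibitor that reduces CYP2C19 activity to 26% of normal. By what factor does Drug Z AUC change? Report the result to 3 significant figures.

2.45

CYP1A2: 0.19 × 0.18 = 0.0342
CYP2C19: 0.59 × 0.26 = 0.1534
Other: 0.22 (unchanged)
Relative clearance = 0.0342 + 0.1534 + 0.22 = 0.4076.
Net AUC ratio = 1 / 0.4076 = 2.45.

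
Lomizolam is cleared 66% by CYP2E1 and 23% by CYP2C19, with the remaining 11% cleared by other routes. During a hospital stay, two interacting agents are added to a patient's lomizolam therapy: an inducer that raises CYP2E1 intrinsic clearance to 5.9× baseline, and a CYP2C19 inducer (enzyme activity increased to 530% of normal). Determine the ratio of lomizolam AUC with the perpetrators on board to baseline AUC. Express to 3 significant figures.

The CYP2E1 pathway (66% of clearance) increases to 5.9× activity: 0.66 × 5.9 = 3.894.
The CYP2C19 pathway (23% of clearance) rises to 5.3× activity: 0.23 × 5.3 = 1.219.
Non-CYP routes (11%) are unchanged.
CL_new/CL_old = 3.894 + 1.219 + 0.11 = 5.223.
Net AUC ratio = 1 / 5.223 = 0.191.

0.191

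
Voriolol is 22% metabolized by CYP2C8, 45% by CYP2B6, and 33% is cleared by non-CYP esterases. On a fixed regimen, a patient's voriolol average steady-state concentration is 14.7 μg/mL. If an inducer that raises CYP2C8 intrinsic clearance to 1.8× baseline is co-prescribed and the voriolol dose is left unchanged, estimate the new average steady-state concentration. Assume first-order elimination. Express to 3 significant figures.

12.5 μg/mL

The CYP2C8 pathway (22% of clearance) increases to 1.8× activity: 0.22 × 1.8 = 0.396.
CYP2B6 (45%) and the residual 33% are unaffected.
New clearance relative to baseline: 0.396 + 0.45 + 0.33 = 1.176.
Average steady-state concentration ∝ 1/CL, so new value = 14.7 / 1.176 = 12.5 μg/mL.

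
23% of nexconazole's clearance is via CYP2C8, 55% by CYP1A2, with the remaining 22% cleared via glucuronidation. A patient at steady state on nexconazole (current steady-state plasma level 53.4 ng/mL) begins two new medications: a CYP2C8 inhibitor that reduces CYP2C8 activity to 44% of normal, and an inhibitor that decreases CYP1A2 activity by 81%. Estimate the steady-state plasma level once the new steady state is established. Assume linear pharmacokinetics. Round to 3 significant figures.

125 ng/mL

CYP2C8: 0.23 × 0.44 = 0.1012
CYP1A2: 0.55 × 0.19 = 0.1045
Other: 0.22 (unchanged)
New clearance relative to baseline: 0.1012 + 0.1045 + 0.22 = 0.4257.
Dividing the baseline by the relative clearance: 53.4 / 0.4257 = 125 ng/mL.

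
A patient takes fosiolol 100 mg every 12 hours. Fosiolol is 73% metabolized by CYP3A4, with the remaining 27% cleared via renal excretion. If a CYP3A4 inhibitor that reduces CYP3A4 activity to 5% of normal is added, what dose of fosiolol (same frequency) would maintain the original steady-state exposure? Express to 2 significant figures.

The CYP3A4 pathway (73% of clearance) is reduced to 0.05× activity: 0.73 × 0.05 = 0.0365.
Non-CYP routes (27%) are unchanged.
New clearance relative to baseline: 0.0365 + 0.27 = 0.3065.
Exposure is unchanged when dose changes in proportion to clearance. New dose = 100 mg × 0.3065 = 31 mg.

31 mg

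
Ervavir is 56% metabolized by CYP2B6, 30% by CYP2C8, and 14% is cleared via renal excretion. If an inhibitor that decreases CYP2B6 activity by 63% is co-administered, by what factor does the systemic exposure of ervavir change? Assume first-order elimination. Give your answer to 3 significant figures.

CYP2B6: 0.56 × 0.37 = 0.2072
CYP2C8: 0.3 (unchanged)
Other: 0.14 (unchanged)
CL_new/CL_old = 0.2072 + 0.3 + 0.14 = 0.6472.
Since systemic exposure ∝ 1/CL, the ratio is 1 / 0.6472 = 1.55.

1.55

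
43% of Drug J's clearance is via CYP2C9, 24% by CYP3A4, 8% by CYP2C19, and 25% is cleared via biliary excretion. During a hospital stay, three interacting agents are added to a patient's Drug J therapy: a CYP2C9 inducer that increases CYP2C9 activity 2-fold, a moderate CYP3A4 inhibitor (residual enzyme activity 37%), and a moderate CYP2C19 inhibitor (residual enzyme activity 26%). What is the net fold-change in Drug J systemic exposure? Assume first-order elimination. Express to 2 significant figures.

0.82

CYP2C9: 0.43 × 2 = 0.86
CYP3A4: 0.24 × 0.37 = 0.0888
CYP2C19: 0.08 × 0.26 = 0.0208
Other: 0.25 (unchanged)
Relative clearance = 0.86 + 0.0888 + 0.0208 + 0.25 = 1.2196.
Because systemic exposure varies inversely with clearance, the combined effect is 1 / 1.2196 = 0.82.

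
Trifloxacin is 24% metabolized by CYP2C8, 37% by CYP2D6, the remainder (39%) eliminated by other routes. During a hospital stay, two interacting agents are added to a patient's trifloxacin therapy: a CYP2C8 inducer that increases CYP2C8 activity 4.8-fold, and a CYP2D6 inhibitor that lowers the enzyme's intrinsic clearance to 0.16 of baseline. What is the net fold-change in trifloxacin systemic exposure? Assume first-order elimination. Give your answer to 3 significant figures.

The CYP2C8 pathway (24% of clearance) increases to 4.8× activity: 0.24 × 4.8 = 1.152.
The CYP2D6 pathway (37% of clearance) drops to 0.16× activity: 0.37 × 0.16 = 0.0592.
The remaining 39% of clearance is unaffected.
Relative clearance = 1.152 + 0.0592 + 0.39 = 1.6012.
Because systemic exposure varies inversely with clearance, the combined effect is 1 / 1.6012 = 0.625.

0.625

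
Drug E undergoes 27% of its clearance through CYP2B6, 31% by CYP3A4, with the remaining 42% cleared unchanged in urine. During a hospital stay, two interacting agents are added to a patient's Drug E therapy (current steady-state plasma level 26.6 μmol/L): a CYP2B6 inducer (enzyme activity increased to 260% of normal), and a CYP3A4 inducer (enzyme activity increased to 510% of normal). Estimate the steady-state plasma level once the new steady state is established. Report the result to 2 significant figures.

The CYP2B6 pathway (27% of clearance) increases to 2.6× activity: 0.27 × 2.6 = 0.702.
The CYP3A4 pathway (31% of clearance) rises to 5.1× activity: 0.31 × 5.1 = 1.581.
The remaining 42% of clearance is unaffected.
New clearance relative to baseline: 0.702 + 1.581 + 0.42 = 2.703.
Steady-state plasma level ∝ 1/CL: new value = 26.6 / 2.703 = 9.8 μmol/L.

9.8 μmol/L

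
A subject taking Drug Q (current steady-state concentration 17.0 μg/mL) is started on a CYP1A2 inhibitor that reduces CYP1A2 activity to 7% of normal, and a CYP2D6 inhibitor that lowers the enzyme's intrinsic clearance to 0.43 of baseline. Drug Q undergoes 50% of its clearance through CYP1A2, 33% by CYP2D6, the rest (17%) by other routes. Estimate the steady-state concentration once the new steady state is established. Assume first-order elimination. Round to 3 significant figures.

49.0 μg/mL

The CYP1A2 pathway (50% of clearance) is reduced to 0.07× activity: 0.5 × 0.07 = 0.035.
The CYP2D6 pathway (33% of clearance) is reduced to 0.43× activity: 0.33 × 0.43 = 0.1419.
The remaining 17% of clearance is unaffected.
Relative clearance = 0.035 + 0.1419 + 0.17 = 0.3469.
Steady-state concentration ∝ 1/CL: new value = 17.0 / 0.3469 = 49.0 μg/mL.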